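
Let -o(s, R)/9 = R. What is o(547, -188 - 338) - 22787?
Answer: -18053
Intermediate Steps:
o(s, R) = -9*R
o(547, -188 - 338) - 22787 = -9*(-188 - 338) - 22787 = -9*(-526) - 22787 = 4734 - 22787 = -18053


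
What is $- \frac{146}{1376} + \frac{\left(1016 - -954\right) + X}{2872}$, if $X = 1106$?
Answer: $\frac{238329}{246992} \approx 0.96493$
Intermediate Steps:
$- \frac{146}{1376} + \frac{\left(1016 - -954\right) + X}{2872} = - \frac{146}{1376} + \frac{\left(1016 - -954\right) + 1106}{2872} = \left(-146\right) \frac{1}{1376} + \left(\left(1016 + 954\right) + 1106\right) \frac{1}{2872} = - \frac{73}{688} + \left(1970 + 1106\right) \frac{1}{2872} = - \frac{73}{688} + 3076 \cdot \frac{1}{2872} = - \frac{73}{688} + \frac{769}{718} = \frac{238329}{246992}$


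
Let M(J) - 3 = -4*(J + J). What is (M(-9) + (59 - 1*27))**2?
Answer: 11449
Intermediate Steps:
M(J) = 3 - 8*J (M(J) = 3 - 4*(J + J) = 3 - 8*J)
(M(-9) + (59 - 1*27))**2 = ((3 - 8*(-9)) + (59 - 1*27))**2 = ((3 + 72) + (59 - 27))**2 = (75 + 32)**2 = 107**2 = 11449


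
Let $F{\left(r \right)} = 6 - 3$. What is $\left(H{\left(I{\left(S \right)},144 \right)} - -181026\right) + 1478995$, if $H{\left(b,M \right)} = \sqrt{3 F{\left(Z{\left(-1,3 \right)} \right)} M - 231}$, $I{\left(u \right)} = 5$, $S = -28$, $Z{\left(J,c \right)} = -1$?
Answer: $1660021 + \sqrt{1065} \approx 1.6601 \cdot 10^{6}$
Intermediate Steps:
$F{\left(r \right)} = 3$ ($F{\left(r \right)} = 6 - 3 = 3$)
$H{\left(b,M \right)} = \sqrt{-231 + 9 M}$ ($H{\left(b,M \right)} = \sqrt{3 \cdot 3 M - 231} = \sqrt{9 M - 231} = \sqrt{-231 + 9 M}$)
$\left(H{\left(I{\left(S \right)},144 \right)} - -181026\right) + 1478995 = \left(\sqrt{-231 + 9 \cdot 144} - -181026\right) + 1478995 = \left(\sqrt{-231 + 1296} + 181026\right) + 1478995 = \left(\sqrt{1065} + 181026\right) + 1478995 = \left(181026 + \sqrt{1065}\right) + 1478995 = 1660021 + \sqrt{1065}$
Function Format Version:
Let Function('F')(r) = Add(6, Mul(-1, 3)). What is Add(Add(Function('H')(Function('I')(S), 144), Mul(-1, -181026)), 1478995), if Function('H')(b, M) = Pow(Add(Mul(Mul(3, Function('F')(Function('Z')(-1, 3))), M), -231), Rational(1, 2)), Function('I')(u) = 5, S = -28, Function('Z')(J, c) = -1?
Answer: Add(1660021, Pow(1065, Rational(1, 2))) ≈ 1.6601e+6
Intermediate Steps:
Function('F')(r) = 3 (Function('F')(r) = Add(6, -3) = 3)
Function('H')(b, M) = Pow(Add(-231, Mul(9, M)), Rational(1, 2)) (Function('H')(b, M) = Pow(Add(Mul(Mul(3, 3), M), -231), Rational(1, 2)) = Pow(Add(Mul(9, M), -231), Rational(1, 2)) = Pow(Add(-231, Mul(9, M)), Rational(1, 2)))
Add(Add(Function('H')(Function('I')(S), 144), Mul(-1, -181026)), 1478995) = Add(Add(Pow(Add(-231, Mul(9, 144)), Rational(1, 2)), Mul(-1, -181026)), 1478995) = Add(Add(Pow(Add(-231, 1296), Rational(1, 2)), 181026), 1478995) = Add(Add(Pow(1065, Rational(1, 2)), 181026), 1478995) = Add(Add(181026, Pow(1065, Rational(1, 2))), 1478995) = Add(1660021, Pow(1065, Rational(1, 2)))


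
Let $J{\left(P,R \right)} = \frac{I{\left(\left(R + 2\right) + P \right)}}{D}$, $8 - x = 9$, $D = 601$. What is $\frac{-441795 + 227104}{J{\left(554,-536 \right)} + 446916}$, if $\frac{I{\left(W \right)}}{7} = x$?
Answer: $- \frac{129029291}{268596509} \approx -0.48038$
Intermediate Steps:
$x = -1$ ($x = 8 - 9 = -1$)
$I{\left(W \right)} = -7$ ($I{\left(W \right)} = 7 \left(-1\right) = -7$)
$J{\left(P,R \right)} = - \frac{7}{601}$
$\frac{-441795 + 227104}{J{\left(554,-536 \right)} + 446916} = \frac{-441795 + 227104}{- \frac{7}{601} + 446916} = - \frac{214691}{\frac{268596509}{601}} = \left(-214691\right) \frac{601}{268596509} = - \frac{129029291}{268596509}$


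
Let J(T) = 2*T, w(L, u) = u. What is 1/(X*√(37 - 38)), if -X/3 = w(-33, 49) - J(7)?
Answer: I/105 ≈ 0.0095238*I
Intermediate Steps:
X = -105 (X = -3*(49 - 2*7) = -3*(49 - 1*14) = -3*(49 - 14) = -3*35 = -105)
1/(X*√(37 - 38)) = 1/(-105*√(37 - 38)) = 1/(-105*I) = I/105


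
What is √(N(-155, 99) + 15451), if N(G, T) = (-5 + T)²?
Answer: √24287 ≈ 155.84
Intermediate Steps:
√(N(-155, 99) + 15451) = √((-5 + 99)² + 15451) = √(94² + 15451) = √(8836 + 15451) = √24287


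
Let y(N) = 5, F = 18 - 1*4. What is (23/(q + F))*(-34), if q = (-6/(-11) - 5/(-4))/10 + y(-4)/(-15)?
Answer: -1032240/18277 ≈ -56.478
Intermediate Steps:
F = 14 (F = 18 - 4 = 14)
q = -203/1320 (q = (-6/(-11) - 5/(-4))/10 + 5/(-15) = (-6*(-1/11) - 5*(-¼))*(⅒) + 5*(-1/15) = (6/11 + 5/4)*(⅒) - ⅓ = (79/44)*(⅒) - ⅓ = 79/440 - ⅓ = -203/1320 ≈ -0.15379)
(23/(q + F))*(-34) = (23/(-203/1320 + 14))*(-34) = (23/(18277/1320))*(-34) = ((1320/18277)*23)*(-34) = (30360/18277)*(-34) = -1032240/18277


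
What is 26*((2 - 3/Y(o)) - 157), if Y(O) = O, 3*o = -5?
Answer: -19916/5 ≈ -3983.2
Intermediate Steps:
o = -5/3 (o = (⅓)*(-5) = -5/3 ≈ -1.6667)
26*((2 - 3/Y(o)) - 157) = 26*((2 - 3/(-5/3)) - 157) = 26*((2 - ⅗*(-3)) - 157) = 26*((2 + 9/5) - 157) = 26*(19/5 - 157) = 26*(-766/5) = -19916/5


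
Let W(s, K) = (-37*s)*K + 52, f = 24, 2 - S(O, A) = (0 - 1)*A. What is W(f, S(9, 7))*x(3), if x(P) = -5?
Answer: 39700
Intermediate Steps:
S(O, A) = 2 + A (S(O, A) = 2 - (0 - 1)*A = 2 - (-1)*A = 2 + A)
W(s, K) = 52 - 37*K*s (W(s, K) = -37*K*s + 52 = 52 - 37*K*s)
W(f, S(9, 7))*x(3) = (52 - 37*(2 + 7)*24)*(-5) = (52 - 37*9*24)*(-5) = (52 - 7992)*(-5) = -7940*(-5) = 39700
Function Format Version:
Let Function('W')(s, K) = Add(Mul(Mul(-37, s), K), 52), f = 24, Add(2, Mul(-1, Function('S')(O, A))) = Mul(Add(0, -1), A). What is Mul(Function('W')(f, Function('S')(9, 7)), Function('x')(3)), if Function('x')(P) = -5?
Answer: 39700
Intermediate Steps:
Function('S')(O, A) = Add(2, A) (Function('S')(O, A) = Add(2, Mul(-1, Mul(Add(0, -1), A))) = Add(2, Mul(-1, Mul(-1, A))) = Add(2, A))
Function('W')(s, K) = Add(52, Mul(-37, K, s)) (Function('W')(s, K) = Add(Mul(-37, K, s), 52) = Add(52, Mul(-37, K, s)))
Mul(Function('W')(f, Function('S')(9, 7)), Function('x')(3)) = Mul(Add(52, Mul(-37, Add(2, 7), 24)), -5) = Mul(Add(52, Mul(-37, 9, 24)), -5) = Mul(Add(52, -7992), -5) = Mul(-7940, -5) = 39700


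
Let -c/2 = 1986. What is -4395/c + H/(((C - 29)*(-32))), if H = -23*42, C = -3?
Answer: 27647/169472 ≈ 0.16314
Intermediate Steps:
c = -3972 (c = -2*1986 = -3972)
H = -966
-4395/c + H/(((C - 29)*(-32))) = -4395/(-3972) - 966*(-1/(32*(-3 - 29))) = -4395*(-1/3972) - 966/((-32*(-32))) = 1465/1324 - 966/1024 = 1465/1324 - 966*1/1024 = 1465/1324 - 483/512 = 27647/169472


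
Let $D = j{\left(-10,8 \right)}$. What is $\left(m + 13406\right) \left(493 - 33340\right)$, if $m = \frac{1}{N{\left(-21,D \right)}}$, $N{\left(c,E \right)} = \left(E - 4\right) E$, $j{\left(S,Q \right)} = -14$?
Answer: $- \frac{36989149037}{84} \approx -4.4035 \cdot 10^{8}$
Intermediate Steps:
$D = -14$
$N{\left(c,E \right)} = E \left(-4 + E\right)$ ($N{\left(c,E \right)} = \left(-4 + E\right) E = E \left(-4 + E\right)$)
$m = \frac{1}{252}$ ($m = \frac{1}{\left(-14\right) \left(-4 - 14\right)} = \frac{1}{\left(-14\right) \left(-18\right)} = \frac{1}{252} \approx 0.0039683$)
$\left(m + 13406\right) \left(493 - 33340\right) = \left(\frac{1}{252} + 13406\right) \left(493 - 33340\right) = \frac{3378313}{252} \left(-32847\right) = - \frac{36989149037}{84}$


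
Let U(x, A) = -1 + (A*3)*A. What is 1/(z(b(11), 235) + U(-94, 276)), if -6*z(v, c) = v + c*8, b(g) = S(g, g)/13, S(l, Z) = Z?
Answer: 78/17800655 ≈ 4.3819e-6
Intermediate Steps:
U(x, A) = -1 + 3*A² (U(x, A) = -1 + (3*A)*A = -1 + 3*A²)
b(g) = g/13
z(v, c) = -4*c/3 - v/6 (z(v, c) = -(v + c*8)/6 = -(v + 8*c)/6 = -4*c/3 - v/6)
1/(z(b(11), 235) + U(-94, 276)) = 1/((-4/3*235 - 11/78) + (-1 + 3*276²)) = 1/((-940/3 - ⅙*11/13) + (-1 + 3*76176)) = 1/((-940/3 - 11/78) + (-1 + 228528)) = 1/(-24451/78 + 228527) = 1/(17800655/78) = 78/17800655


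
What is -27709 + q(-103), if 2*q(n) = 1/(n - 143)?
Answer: -13632829/492 ≈ -27709.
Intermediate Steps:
q(n) = 1/(2*(-143 + n)) (q(n) = 1/(2*(n - 143)) = 1/(2*(-143 + n)))
-27709 + q(-103) = -27709 + 1/(2*(-143 - 103)) = -27709 + (½)/(-246) = -27709 + (½)*(-1/246) = -27709 - 1/492 = -13632829/492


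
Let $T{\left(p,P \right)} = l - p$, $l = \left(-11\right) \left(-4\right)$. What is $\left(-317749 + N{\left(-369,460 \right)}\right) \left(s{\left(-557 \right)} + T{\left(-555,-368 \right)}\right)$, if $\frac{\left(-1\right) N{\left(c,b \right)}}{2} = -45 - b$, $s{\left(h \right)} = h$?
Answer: $-13303038$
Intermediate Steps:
$l = 44$
$N{\left(c,b \right)} = 90 + 2 b$ ($N{\left(c,b \right)} = - 2 \left(-45 - b\right) = 90 + 2 b$)
$T{\left(p,P \right)} = 44 - p$
$\left(-317749 + N{\left(-369,460 \right)}\right) \left(s{\left(-557 \right)} + T{\left(-555,-368 \right)}\right) = \left(-317749 + \left(90 + 2 \cdot 460\right)\right) \left(-557 + \left(44 - -555\right)\right) = \left(-317749 + \left(90 + 920\right)\right) \left(-557 + \left(44 + 555\right)\right) = \left(-317749 + 1010\right) \left(-557 + 599\right) = \left(-316739\right) 42 = -13303038$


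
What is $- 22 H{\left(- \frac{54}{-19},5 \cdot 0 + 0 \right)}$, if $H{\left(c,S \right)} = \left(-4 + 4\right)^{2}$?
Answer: $0$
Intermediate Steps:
$H{\left(c,S \right)} = 0$ ($H{\left(c,S \right)} = 0^{2} = 0$)
$- 22 H{\left(- \frac{54}{-19},5 \cdot 0 + 0 \right)} = \left(-22\right) 0 = 0$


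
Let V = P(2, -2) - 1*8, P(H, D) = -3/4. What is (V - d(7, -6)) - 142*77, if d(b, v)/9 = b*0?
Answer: -43771/4 ≈ -10943.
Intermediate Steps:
d(b, v) = 0 (d(b, v) = 9*(b*0) = 9*0 = 0)
P(H, D) = -3/4 (P(H, D) = -3*1/4 = -3/4)
V = -35/4 (V = -3/4 - 1*8 = -3/4 - 8 = -35/4 ≈ -8.7500)
(V - d(7, -6)) - 142*77 = (-35/4 - 1*0) - 142*77 = (-35/4 + 0) - 10934 = -35/4 - 10934 = -43771/4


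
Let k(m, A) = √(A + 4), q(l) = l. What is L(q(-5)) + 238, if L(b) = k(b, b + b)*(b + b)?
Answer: 238 - 10*I*√6 ≈ 238.0 - 24.495*I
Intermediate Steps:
k(m, A) = √(4 + A)
L(b) = 2*b*√(4 + 2*b) (L(b) = √(4 + (b + b))*(b + b) = √(4 + 2*b)*(2*b) = 2*b*√(4 + 2*b))
L(q(-5)) + 238 = 2*(-5)*√(4 + 2*(-5)) + 238 = 2*(-5)*√(4 - 10) + 238 = 2*(-5)*√(-6) + 238 = 2*(-5)*(I*√6) + 238 = -10*I*√6 + 238 = 238 - 10*I*√6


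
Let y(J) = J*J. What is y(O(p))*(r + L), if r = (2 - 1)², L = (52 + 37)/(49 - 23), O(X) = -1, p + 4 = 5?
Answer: 115/26 ≈ 4.4231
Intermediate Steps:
p = 1 (p = -4 + 5 = 1)
y(J) = J²
L = 89/26 ≈ 3.4231
r = 1 (r = 1² = 1)
y(O(p))*(r + L) = (-1)²*(1 + 89/26) = 1*(115/26) = 115/26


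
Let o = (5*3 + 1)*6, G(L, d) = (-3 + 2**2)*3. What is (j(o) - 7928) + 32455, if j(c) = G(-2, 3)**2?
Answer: 24536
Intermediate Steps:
G(L, d) = 3 (G(L, d) = (-3 + 4)*3 = 1*3 = 3)
o = 96 (o = (15 + 1)*6 = 16*6 = 96)
j(c) = 9 (j(c) = 3**2 = 9)
(j(o) - 7928) + 32455 = (9 - 7928) + 32455 = -7919 + 32455 = 24536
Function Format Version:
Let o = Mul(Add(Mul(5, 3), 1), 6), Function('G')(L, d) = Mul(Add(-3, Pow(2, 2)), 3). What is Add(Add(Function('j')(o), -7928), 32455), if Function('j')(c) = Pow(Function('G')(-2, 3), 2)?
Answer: 24536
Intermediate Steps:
Function('G')(L, d) = 3 (Function('G')(L, d) = Mul(Add(-3, 4), 3) = Mul(1, 3) = 3)
o = 96 (o = Mul(Add(15, 1), 6) = Mul(16, 6) = 96)
Function('j')(c) = 9 (Function('j')(c) = Pow(3, 2) = 9)
Add(Add(Function('j')(o), -7928), 32455) = Add(Add(9, -7928), 32455) = Add(-7919, 32455) = 24536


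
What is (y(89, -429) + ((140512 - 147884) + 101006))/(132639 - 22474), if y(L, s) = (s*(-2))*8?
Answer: 100498/110165 ≈ 0.91225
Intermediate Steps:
y(L, s) = -16*s (y(L, s) = -2*s*8 = -16*s)
(y(89, -429) + ((140512 - 147884) + 101006))/(132639 - 22474) = (-16*(-429) + ((140512 - 147884) + 101006))/(132639 - 22474) = (6864 + (-7372 + 101006))/110165 = (6864 + 93634)*(1/110165) = 100498*(1/110165) = 100498/110165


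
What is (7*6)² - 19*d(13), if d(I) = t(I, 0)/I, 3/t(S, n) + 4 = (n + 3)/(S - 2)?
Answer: 940839/533 ≈ 1765.2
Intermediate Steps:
t(S, n) = 3/(-4 + (3 + n)/(-2 + S)) (t(S, n) = 3/(-4 + (n + 3)/(S - 2)) = 3/(-4 + (3 + n)/(-2 + S)))
d(I) = 3*(-2 + I)/(I*(11 - 4*I)) (d(I) = (3*(-2 + I)/(11 + 0 - 4*I))/I = (3*(-2 + I)/(11 - 4*I))/I = 3*(-2 + I)/(I*(11 - 4*I)))
(7*6)² - 19*d(13) = (7*6)² - 57*(-2 + 13)/(13*(11 - 4*13)) = 42² - 57*11/(13*(11 - 52)) = 1764 - 57*11/(13*(-41)) = 1764 - 57*(-1)*11/(13*41) = 1764 - 19*(-33/533) = 1764 + 627/533 = 940839/533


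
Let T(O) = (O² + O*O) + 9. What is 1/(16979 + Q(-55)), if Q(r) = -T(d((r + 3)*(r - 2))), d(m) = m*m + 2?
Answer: -1/154362921880638 ≈ -6.4782e-15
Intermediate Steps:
d(m) = 2 + m² (d(m) = m² + 2 = 2 + m²)
T(O) = 9 + 2*O² (T(O) = (O² + O²) + 9 = 2*O² + 9 = 9 + 2*O²)
Q(r) = -9 - 2*(2 + (-2 + r)²*(3 + r)²)² (Q(r) = -(9 + 2*(2 + ((r + 3)*(r - 2))²)²) = -(9 + 2*(2 + ((3 + r)*(-2 + r))²)²) = -(9 + 2*(2 + ((-2 + r)*(3 + r))²)²) = -(9 + 2*(2 + (-2 + r)²*(3 + r)²)²) = -9 - 2*(2 + (-2 + r)²*(3 + r)²)²)
1/(16979 + Q(-55)) = 1/(16979 + (-9 - 2*(2 + (-6 - 55 + (-55)²)²)²)) = 1/(16979 + (-9 - 2*(2 + (-6 - 55 + 3025)²)²)) = 1/(16979 + (-9 - 2*(2 + 2964²)²)) = 1/(16979 + (-9 - 2*(2 + 8785296)²)) = 1/(16979 + (-9 - 2*8785298²)) = 1/(16979 + (-9 - 2*77181460948804)) = 1/(16979 + (-9 - 154362921897608)) = 1/(16979 - 154362921897617) = 1/(-154362921880638) = -1/154362921880638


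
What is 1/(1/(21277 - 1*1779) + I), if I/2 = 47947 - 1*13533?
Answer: 19498/1342008345 ≈ 1.4529e-5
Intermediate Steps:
I = 68828 (I = 2*(47947 - 1*13533) = 2*(47947 - 13533) = 2*34414 = 68828)
1/(1/(21277 - 1*1779) + I) = 1/(1/(21277 - 1*1779) + 68828) = 1/(1/(21277 - 1779) + 68828) = 1/(1/19498 + 68828) = 1/(1342008345/19498) = 19498/1342008345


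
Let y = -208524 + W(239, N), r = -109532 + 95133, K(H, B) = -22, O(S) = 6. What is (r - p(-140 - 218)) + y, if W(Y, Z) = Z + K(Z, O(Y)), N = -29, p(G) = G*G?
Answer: -351138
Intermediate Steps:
p(G) = G²
r = -14399
W(Y, Z) = -22 + Z (W(Y, Z) = Z - 22 = -22 + Z)
y = -208575 (y = -208524 + (-22 - 29) = -208524 - 51 = -208575)
(r - p(-140 - 218)) + y = (-14399 - (-140 - 218)²) - 208575 = (-14399 - 1*(-358)²) - 208575 = (-14399 - 1*128164) - 208575 = (-14399 - 128164) - 208575 = -142563 - 208575 = -351138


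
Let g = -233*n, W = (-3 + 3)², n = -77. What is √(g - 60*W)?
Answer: √17941 ≈ 133.94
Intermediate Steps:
W = 0 (W = 0² = 0)
g = 17941 (g = -233*(-77) = 17941)
√(g - 60*W) = √(17941 - 60*0) = √(17941 + 0) = √17941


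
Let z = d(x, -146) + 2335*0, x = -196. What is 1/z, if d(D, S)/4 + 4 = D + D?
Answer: -1/1584 ≈ -0.00063131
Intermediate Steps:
d(D, S) = -16 + 8*D (d(D, S) = -16 + 4*(D + D) = -16 + 4*(2*D) = -16 + 8*D)
z = -1584 (z = (-16 + 8*(-196)) + 2335*0 = (-16 - 1568) + 0 = -1584 + 0 = -1584)
1/z = 1/(-1584) = -1/1584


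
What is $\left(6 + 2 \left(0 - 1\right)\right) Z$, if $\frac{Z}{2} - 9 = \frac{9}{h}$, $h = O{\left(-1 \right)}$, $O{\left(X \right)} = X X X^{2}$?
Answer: $144$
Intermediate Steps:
$O{\left(X \right)} = X^{4}$ ($O{\left(X \right)} = X^{2} X^{2} = X^{4}$)
$h = 1$ ($h = \left(-1\right)^{4} = 1$)
$Z = 36$ ($Z = 18 + 2 \cdot \frac{9}{1} = 18 + 2 \cdot 9 \cdot 1 = 18 + 2 \cdot 9 = 18 + 18 = 36$)
$\left(6 + 2 \left(0 - 1\right)\right) Z = \left(6 + 2 \left(0 - 1\right)\right) 36 = \left(6 + 2 \left(-1\right)\right) 36 = \left(6 - 2\right) 36 = 4 \cdot 36 = 144$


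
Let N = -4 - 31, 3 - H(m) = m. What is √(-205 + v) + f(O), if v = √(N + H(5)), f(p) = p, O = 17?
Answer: 17 + √(-205 + I*√37) ≈ 17.212 + 14.319*I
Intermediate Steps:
H(m) = 3 - m
N = -35
v = I*√37 (v = √(-35 + (3 - 1*5)) = √(-35 + (3 - 5)) = √(-35 - 2) = √(-37) = I*√37 ≈ 6.0828*I)
√(-205 + v) + f(O) = √(-205 + I*√37) + 17 = 17 + √(-205 + I*√37)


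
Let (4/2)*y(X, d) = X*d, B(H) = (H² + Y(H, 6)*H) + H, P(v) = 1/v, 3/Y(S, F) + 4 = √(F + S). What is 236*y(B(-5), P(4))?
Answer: 1475/2 ≈ 737.50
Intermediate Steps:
Y(S, F) = 3/(-4 + √(F + S))
B(H) = H + H² + 3*H/(-4 + √(6 + H)) (B(H) = (H² + (3/(-4 + √(6 + H)))*H) + H = (H² + 3*H/(-4 + √(6 + H))) + H = H + H² + 3*H/(-4 + √(6 + H)))
y(X, d) = X*d/2 (y(X, d) = (X*d)/2 = X*d/2)
236*y(B(-5), P(4)) = 236*((½)*(-5*(3 + (1 - 5)*(-4 + √(6 - 5)))/(-4 + √(6 - 5)))/4) = 236*((½)*(-5*(3 - 4*(-4 + √1))/(-4 + √1))*(¼)) = 236*((½)*(-5*(3 - 4*(-4 + 1))/(-4 + 1))*(¼)) = 236*((½)*(-5*(3 - 4*(-3))/(-3))*(¼)) = 236*((½)*(-5*(-⅓)*(3 + 12))*(¼)) = 236*((½)*(-5*(-⅓)*15)*(¼)) = 236*((½)*25*(¼)) = 236*(25/8) = 1475/2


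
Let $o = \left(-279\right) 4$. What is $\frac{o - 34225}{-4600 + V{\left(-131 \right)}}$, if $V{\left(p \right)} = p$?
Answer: $\frac{35341}{4731} \approx 7.4701$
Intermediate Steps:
$o = -1116$
$\frac{o - 34225}{-4600 + V{\left(-131 \right)}} = \frac{-1116 - 34225}{-4600 - 131} = - \frac{35341}{-4731} = \left(-35341\right) \left(- \frac{1}{4731}\right) = \frac{35341}{4731}$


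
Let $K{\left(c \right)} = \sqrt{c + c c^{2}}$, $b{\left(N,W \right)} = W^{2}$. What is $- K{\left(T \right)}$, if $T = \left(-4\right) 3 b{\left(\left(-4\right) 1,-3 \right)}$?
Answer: $- 6 i \sqrt{34995} \approx - 1122.4 i$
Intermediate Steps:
$T = -108$ ($T = \left(-4\right) 3 \left(-3\right)^{2} = \left(-12\right) 9 = -108$)
$K{\left(c \right)} = \sqrt{c + c^{3}}$
$- K{\left(T \right)} = - \sqrt{-108 + \left(-108\right)^{3}} = - \sqrt{-108 - 1259712} = - \sqrt{-1259820} = - 6 i \sqrt{34995}$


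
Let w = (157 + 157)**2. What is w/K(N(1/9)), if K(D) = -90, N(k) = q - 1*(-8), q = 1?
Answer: -49298/45 ≈ -1095.5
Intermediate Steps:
N(k) = 9 (N(k) = 1 - 1*(-8) = 1 + 8 = 9)
w = 98596 (w = 314**2 = 98596)
w/K(N(1/9)) = 98596/(-90) = 98596*(-1/90) = -49298/45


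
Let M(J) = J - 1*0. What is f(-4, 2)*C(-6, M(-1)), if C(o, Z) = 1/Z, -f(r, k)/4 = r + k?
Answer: -8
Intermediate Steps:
f(r, k) = -4*k - 4*r (f(r, k) = -4*(r + k) = -4*(k + r) = -4*k - 4*r)
M(J) = J (M(J) = J + 0 = J)
f(-4, 2)*C(-6, M(-1)) = (-4*2 - 4*(-4))/(-1) = (-8 + 16)*(-1) = 8*(-1) = -8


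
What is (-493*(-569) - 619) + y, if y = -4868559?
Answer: -4588661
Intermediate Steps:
(-493*(-569) - 619) + y = (-493*(-569) - 619) - 4868559 = (280517 - 619) - 4868559 = 279898 - 4868559 = -4588661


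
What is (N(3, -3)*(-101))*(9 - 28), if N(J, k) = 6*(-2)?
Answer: -23028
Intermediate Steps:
N(J, k) = -12
(N(3, -3)*(-101))*(9 - 28) = (-12*(-101))*(9 - 28) = 1212*(-19) = -23028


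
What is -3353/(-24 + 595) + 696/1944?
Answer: -255034/46251 ≈ -5.5141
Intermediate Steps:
-3353/(-24 + 595) + 696/1944 = -3353/571 + 696*(1/1944) = -3353*1/571 + 29/81 = -3353/571 + 29/81 = -255034/46251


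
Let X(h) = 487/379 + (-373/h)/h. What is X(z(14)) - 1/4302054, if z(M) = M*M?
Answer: 39938595010243/31318230374928 ≈ 1.2753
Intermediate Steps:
z(M) = M**2
X(h) = 487/379 - 373/h**2 (X(h) = 487*(1/379) - 373/h**2 = 487/379 - 373/h**2)
X(z(14)) - 1/4302054 = (487/379 - 373/(14**2)**2) - 1/4302054 = (487/379 - 373/196**2) - 1*1/4302054 = (487/379 - 373*1/38416) - 1/4302054 = (487/379 - 373/38416) - 1/4302054 = 18567225/14559664 - 1/4302054 = 39938595010243/31318230374928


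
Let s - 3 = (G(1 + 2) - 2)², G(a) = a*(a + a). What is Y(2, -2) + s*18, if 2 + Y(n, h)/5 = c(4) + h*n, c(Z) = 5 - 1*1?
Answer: 4652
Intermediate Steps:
c(Z) = 4 (c(Z) = 5 - 1 = 4)
G(a) = 2*a² (G(a) = a*(2*a) = 2*a²)
s = 259 (s = 3 + (2*(1 + 2)² - 2)² = 3 + (2*3² - 2)² = 3 + (2*9 - 2)² = 3 + (18 - 2)² = 3 + 16² = 3 + 256 = 259)
Y(n, h) = 10 + 5*h*n (Y(n, h) = -10 + 5*(4 + h*n) = -10 + (20 + 5*h*n) = 10 + 5*h*n)
Y(2, -2) + s*18 = (10 + 5*(-2)*2) + 259*18 = (10 - 20) + 4662 = -10 + 4662 = 4652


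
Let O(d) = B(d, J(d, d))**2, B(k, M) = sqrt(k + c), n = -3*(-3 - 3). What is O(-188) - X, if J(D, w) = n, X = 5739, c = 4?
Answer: -5923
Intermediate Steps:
n = 18 (n = -3*(-6) = 18)
J(D, w) = 18
B(k, M) = sqrt(4 + k) (B(k, M) = sqrt(k + 4) = sqrt(4 + k))
O(d) = 4 + d (O(d) = (sqrt(4 + d))**2 = 4 + d)
O(-188) - X = (4 - 188) - 1*5739 = -184 - 5739 = -5923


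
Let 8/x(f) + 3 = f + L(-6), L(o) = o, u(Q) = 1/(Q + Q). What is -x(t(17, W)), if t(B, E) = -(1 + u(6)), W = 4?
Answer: 96/121 ≈ 0.79339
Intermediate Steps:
u(Q) = 1/(2*Q)
t(B, E) = -13/12 (t(B, E) = -(1 + (½)/6) = -(1 + (½)*(⅙)) = -(1 + 1/12) = -1*13/12 = -13/12)
x(f) = 8/(-9 + f) (x(f) = 8/(-3 + (f - 6)) = 8/(-3 + (-6 + f)) = 8/(-9 + f))
-x(t(17, W)) = -8/(-9 - 13/12) = -8/(-121/12) = -8*(-12)/121 = -1*(-96/121) = 96/121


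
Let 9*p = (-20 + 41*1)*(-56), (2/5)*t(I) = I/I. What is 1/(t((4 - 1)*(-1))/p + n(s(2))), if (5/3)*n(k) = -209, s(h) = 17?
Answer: -3920/491643 ≈ -0.0079733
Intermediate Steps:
n(k) = -627/5 (n(k) = (⅗)*(-209) = -627/5)
t(I) = 5/2 (t(I) = 5*(I/I)/2 = (5/2)*1 = 5/2)
p = -392/3 (p = ((-20 + 41*1)*(-56))/9 = ((-20 + 41)*(-56))/9 = (21*(-56))/9 = (⅑)*(-1176) = -392/3 ≈ -130.67)
1/(t((4 - 1)*(-1))/p + n(s(2))) = 1/(5/(2*(-392/3)) - 627/5) = 1/((5/2)*(-3/392) - 627/5) = 1/(-15/784 - 627/5) = 1/(-491643/3920) = -3920/491643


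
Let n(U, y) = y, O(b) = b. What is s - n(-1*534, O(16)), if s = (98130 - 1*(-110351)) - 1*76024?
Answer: 132441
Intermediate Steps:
s = 132457 (s = (98130 + 110351) - 76024 = 208481 - 76024 = 132457)
s - n(-1*534, O(16)) = 132457 - 1*16 = 132457 - 16 = 132441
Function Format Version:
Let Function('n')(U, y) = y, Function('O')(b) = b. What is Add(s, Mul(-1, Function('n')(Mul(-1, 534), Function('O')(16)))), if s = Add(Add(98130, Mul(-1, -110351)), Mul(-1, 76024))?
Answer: 132441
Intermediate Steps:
s = 132457 (s = Add(Add(98130, 110351), -76024) = Add(208481, -76024) = 132457)
Add(s, Mul(-1, Function('n')(Mul(-1, 534), Function('O')(16)))) = Add(132457, Mul(-1, 16)) = Add(132457, -16) = 132441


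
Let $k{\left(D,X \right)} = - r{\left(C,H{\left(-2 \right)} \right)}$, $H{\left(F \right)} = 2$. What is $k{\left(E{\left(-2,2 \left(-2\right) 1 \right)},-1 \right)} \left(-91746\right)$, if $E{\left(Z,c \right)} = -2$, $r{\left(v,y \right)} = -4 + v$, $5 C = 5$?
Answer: $-275238$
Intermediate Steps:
$C = 1$ ($C = \frac{1}{5} \cdot 5 = 1$)
$k{\left(D,X \right)} = 3$ ($k{\left(D,X \right)} = - (-4 + 1) = \left(-1\right) \left(-3\right) = 3$)
$k{\left(E{\left(-2,2 \left(-2\right) 1 \right)},-1 \right)} \left(-91746\right) = 3 \left(-91746\right) = -275238$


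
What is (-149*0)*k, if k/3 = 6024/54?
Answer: 0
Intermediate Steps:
k = 1004/3 (k = 3*(6024/54) = 3*(6024*(1/54)) = 3*(1004/9) = 1004/3 ≈ 334.67)
(-149*0)*k = -149*0*(1004/3) = 0*(1004/3) = 0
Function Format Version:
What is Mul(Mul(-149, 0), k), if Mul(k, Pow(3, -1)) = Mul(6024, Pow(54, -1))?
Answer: 0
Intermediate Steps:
k = Rational(1004, 3) (k = Mul(3, Mul(6024, Pow(54, -1))) = Mul(3, Mul(6024, Rational(1, 54))) = Mul(3, Rational(1004, 9)) = Rational(1004, 3) ≈ 334.67)
Mul(Mul(-149, 0), k) = Mul(Mul(-149, 0), Rational(1004, 3)) = Mul(0, Rational(1004, 3)) = 0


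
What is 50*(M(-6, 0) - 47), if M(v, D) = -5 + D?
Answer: -2600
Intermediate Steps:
50*(M(-6, 0) - 47) = 50*((-5 + 0) - 47) = 50*(-5 - 47) = 50*(-52) = -2600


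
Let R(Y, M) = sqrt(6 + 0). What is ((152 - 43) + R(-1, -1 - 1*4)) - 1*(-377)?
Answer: 486 + sqrt(6) ≈ 488.45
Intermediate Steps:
R(Y, M) = sqrt(6)
((152 - 43) + R(-1, -1 - 1*4)) - 1*(-377) = ((152 - 43) + sqrt(6)) - 1*(-377) = (109 + sqrt(6)) + 377 = 486 + sqrt(6)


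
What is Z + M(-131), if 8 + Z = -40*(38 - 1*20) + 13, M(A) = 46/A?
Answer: -93711/131 ≈ -715.35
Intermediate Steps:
Z = -715 (Z = -8 + (-40*(38 - 1*20) + 13) = -8 + (-40*(38 - 20) + 13) = -8 + (-40*18 + 13) = -8 + (-720 + 13) = -8 - 707 = -715)
Z + M(-131) = -715 + 46/(-131) = -715 + 46*(-1/131) = -715 - 46/131 = -93711/131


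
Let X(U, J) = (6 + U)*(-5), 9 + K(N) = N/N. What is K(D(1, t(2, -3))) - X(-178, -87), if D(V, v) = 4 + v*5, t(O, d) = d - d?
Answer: -868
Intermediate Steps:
t(O, d) = 0
D(V, v) = 4 + 5*v
K(N) = -8 (K(N) = -9 + N/N = -9 + 1 = -8)
X(U, J) = -30 - 5*U
K(D(1, t(2, -3))) - X(-178, -87) = -8 - (-30 - 5*(-178)) = -8 - (-30 + 890) = -8 - 1*860 = -8 - 860 = -868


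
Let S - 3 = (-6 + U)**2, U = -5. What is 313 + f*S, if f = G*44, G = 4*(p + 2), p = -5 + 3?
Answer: 313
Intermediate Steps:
p = -2
G = 0 (G = 4*(-2 + 2) = 4*0 = 0)
S = 124 (S = 3 + (-6 - 5)**2 = 3 + (-11)**2 = 3 + 121 = 124)
f = 0 (f = 0*44 = 0)
313 + f*S = 313 + 0*124 = 313 + 0 = 313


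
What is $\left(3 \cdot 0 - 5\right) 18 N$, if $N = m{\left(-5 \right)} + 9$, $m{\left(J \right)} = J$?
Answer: $-360$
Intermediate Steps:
$N = 4$ ($N = -5 + 9 = 4$)
$\left(3 \cdot 0 - 5\right) 18 N = \left(3 \cdot 0 - 5\right) 18 \cdot 4 = \left(0 - 5\right) 18 \cdot 4 = \left(-5\right) 18 \cdot 4 = \left(-90\right) 4 = -360$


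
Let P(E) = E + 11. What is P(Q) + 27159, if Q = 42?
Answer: 27212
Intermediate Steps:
P(E) = 11 + E
P(Q) + 27159 = (11 + 42) + 27159 = 53 + 27159 = 27212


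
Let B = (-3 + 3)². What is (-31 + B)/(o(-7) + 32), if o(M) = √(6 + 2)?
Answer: -124/127 + 31*√2/508 ≈ -0.89008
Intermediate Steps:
o(M) = 2*√2 (o(M) = √8 = 2*√2)
B = 0 (B = 0² = 0)
(-31 + B)/(o(-7) + 32) = (-31 + 0)/(2*√2 + 32) = -31/(32 + 2*√2)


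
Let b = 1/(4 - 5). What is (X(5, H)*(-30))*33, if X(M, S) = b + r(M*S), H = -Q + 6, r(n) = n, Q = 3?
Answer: -13860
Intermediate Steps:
H = 3 (H = -1*3 + 6 = -3 + 6 = 3)
b = -1 (b = 1/(-1) = -1)
X(M, S) = -1 + M*S
(X(5, H)*(-30))*33 = ((-1 + 5*3)*(-30))*33 = ((-1 + 15)*(-30))*33 = (14*(-30))*33 = -420*33 = -13860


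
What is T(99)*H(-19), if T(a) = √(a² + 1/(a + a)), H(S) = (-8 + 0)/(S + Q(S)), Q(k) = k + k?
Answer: 4*√42693178/1881 ≈ 13.895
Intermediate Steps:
Q(k) = 2*k
H(S) = -8/(3*S) (H(S) = (-8 + 0)/(S + 2*S) = -8*1/(3*S) = -8/(3*S))
T(a) = √(a² + 1/(2*a))
T(99)*H(-19) = (√2*√((1 + 2*99³)/99)/2)*(-8/3/(-19)) = (√2*√((1 + 2*970299)/99)/2)*(-8/3*(-1/19)) = (√2*√((1 + 1940598)/99)/2)*(8/57) = (√2*√((1/99)*1940599)/2)*(8/57) = (√2*√(1940599/99)/2)*(8/57) = (√2*(√21346589/33)/2)*(8/57) = (√42693178/66)*(8/57) = 4*√42693178/1881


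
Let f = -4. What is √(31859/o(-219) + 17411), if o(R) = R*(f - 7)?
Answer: √101117673822/2409 ≈ 132.00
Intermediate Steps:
o(R) = -11*R (o(R) = R*(-4 - 7) = R*(-11) = -11*R)
√(31859/o(-219) + 17411) = √(31859/((-11*(-219))) + 17411) = √(31859/2409 + 17411) = √(41974958/2409) = √101117673822/2409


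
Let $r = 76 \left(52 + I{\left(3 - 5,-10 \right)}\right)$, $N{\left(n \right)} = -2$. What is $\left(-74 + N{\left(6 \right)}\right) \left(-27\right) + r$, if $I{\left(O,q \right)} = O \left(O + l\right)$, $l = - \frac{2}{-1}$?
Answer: $6004$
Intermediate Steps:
$l = 2$ ($l = \left(-2\right) \left(-1\right) = 2$)
$I{\left(O,q \right)} = O \left(2 + O\right)$ ($I{\left(O,q \right)} = O \left(O + 2\right) = O \left(2 + O\right)$)
$r = 3952$ ($r = 76 \left(52 + \left(3 - 5\right) \left(2 + \left(3 - 5\right)\right)\right) = 76 \left(52 - 2 \left(2 - 2\right)\right) = 76 \left(52 - 0\right) = 76 \left(52 + 0\right) = 76 \cdot 52 = 3952$)
$\left(-74 + N{\left(6 \right)}\right) \left(-27\right) + r = \left(-74 - 2\right) \left(-27\right) + 3952 = \left(-76\right) \left(-27\right) + 3952 = 2052 + 3952 = 6004$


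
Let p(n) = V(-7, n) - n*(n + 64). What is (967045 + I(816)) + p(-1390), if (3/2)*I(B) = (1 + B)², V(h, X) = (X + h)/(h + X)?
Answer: -1293304/3 ≈ -4.3110e+5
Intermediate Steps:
V(h, X) = 1 (V(h, X) = (X + h)/(X + h) = 1)
p(n) = 1 - n*(64 + n) (p(n) = 1 - n*(n + 64) = 1 - n*(64 + n))
I(B) = 2*(1 + B)²/3
(967045 + I(816)) + p(-1390) = (967045 + 2*(1 + 816)²/3) + (1 - 1*(-1390)² - 64*(-1390)) = (967045 + (⅔)*817²) + (1 - 1*1932100 + 88960) = (967045 + (⅔)*667489) + (1 - 1932100 + 88960) = (967045 + 1334978/3) - 1843139 = 4236113/3 - 1843139 = -1293304/3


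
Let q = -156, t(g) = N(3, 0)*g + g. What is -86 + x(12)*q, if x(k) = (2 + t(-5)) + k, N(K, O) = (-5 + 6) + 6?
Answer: 3970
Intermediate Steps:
N(K, O) = 7 (N(K, O) = 1 + 6 = 7)
t(g) = 8*g (t(g) = 7*g + g = 8*g)
x(k) = -38 + k (x(k) = (2 + 8*(-5)) + k = (2 - 40) + k = -38 + k)
-86 + x(12)*q = -86 + (-38 + 12)*(-156) = -86 - 26*(-156) = -86 + 4056 = 3970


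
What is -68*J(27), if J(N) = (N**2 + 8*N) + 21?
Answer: -65688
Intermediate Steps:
J(N) = 21 + N**2 + 8*N
-68*J(27) = -68*(21 + 27**2 + 8*27) = -68*(21 + 729 + 216) = -68*966 = -65688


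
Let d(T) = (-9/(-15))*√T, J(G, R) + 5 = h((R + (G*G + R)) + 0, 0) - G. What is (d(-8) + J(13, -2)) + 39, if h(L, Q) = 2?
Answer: 23 + 6*I*√2/5 ≈ 23.0 + 1.6971*I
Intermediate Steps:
J(G, R) = -3 - G (J(G, R) = -5 + (2 - G) = -3 - G)
d(T) = 3*√T/5 (d(T) = (-9*(-1)/15)*√T = (-1*(-⅗))*√T = 3*√T/5)
(d(-8) + J(13, -2)) + 39 = (3*√(-8)/5 + (-3 - 1*13)) + 39 = (3*(2*I*√2)/5 + (-3 - 13)) + 39 = (6*I*√2/5 - 16) + 39 = (-16 + 6*I*√2/5) + 39 = 23 + 6*I*√2/5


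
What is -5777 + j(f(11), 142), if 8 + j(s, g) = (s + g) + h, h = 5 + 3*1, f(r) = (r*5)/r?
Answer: -5630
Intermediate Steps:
f(r) = 5 (f(r) = (5*r)/r = 5)
h = 8 (h = 5 + 3 = 8)
j(s, g) = g + s (j(s, g) = -8 + ((s + g) + 8) = -8 + ((g + s) + 8) = -8 + (8 + g + s) = g + s)
-5777 + j(f(11), 142) = -5777 + (142 + 5) = -5777 + 147 = -5630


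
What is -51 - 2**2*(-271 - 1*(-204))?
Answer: 217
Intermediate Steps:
-51 - 2**2*(-271 - 1*(-204)) = -51 - 4*(-271 + 204) = -51 - 4*(-67) = -51 - 1*(-268) = -51 + 268 = 217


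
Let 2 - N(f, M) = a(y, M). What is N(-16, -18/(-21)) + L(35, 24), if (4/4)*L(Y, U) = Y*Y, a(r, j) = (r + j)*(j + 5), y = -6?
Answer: 61599/49 ≈ 1257.1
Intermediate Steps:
a(r, j) = (5 + j)*(j + r) (a(r, j) = (j + r)*(5 + j) = (5 + j)*(j + r))
N(f, M) = 32 + M - M² (N(f, M) = 2 - (M² + 5*M + 5*(-6) + M*(-6)) = 2 - (M² + 5*M - 30 - 6*M) = 2 - (-30 + M² - M) = 2 + (30 + M - M²) = 32 + M - M²)
L(Y, U) = Y² (L(Y, U) = Y*Y = Y²)
N(-16, -18/(-21)) + L(35, 24) = (32 - 18/(-21) - (-18/(-21))²) + 35² = (32 - 18*(-1/21) - (-18*(-1/21))²) + 1225 = (32 + 6/7 - (6/7)²) + 1225 = (32 + 6/7 - 1*36/49) + 1225 = (32 + 6/7 - 36/49) + 1225 = 1574/49 + 1225 = 61599/49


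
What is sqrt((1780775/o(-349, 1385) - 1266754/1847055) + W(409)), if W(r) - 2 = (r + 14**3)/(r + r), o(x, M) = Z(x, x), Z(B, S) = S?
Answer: I*sqrt(28924409956637399638903770)/75328707930 ≈ 71.396*I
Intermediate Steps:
o(x, M) = x
W(r) = 2 + (2744 + r)/(2*r) (W(r) = 2 + (r + 14**3)/(r + r) = 2 + (r + 2744)/((2*r)) = 2 + (2744 + r)*(1/(2*r)) = 2 + (2744 + r)/(2*r))
sqrt((1780775/o(-349, 1385) - 1266754/1847055) + W(409)) = sqrt((1780775/(-349) - 1266754/1847055) + (5/2 + 1372/409)) = sqrt((1780775*(-1/349) - 1266754*1/1847055) + (5/2 + 1372*(1/409))) = sqrt((-1780775/349 - 1266754/1847055) + (5/2 + 1372/409)) = sqrt(-3289631464771/644622195 + 4789/818) = sqrt(-2687831442490823/527300955510) = I*sqrt(28924409956637399638903770)/75328707930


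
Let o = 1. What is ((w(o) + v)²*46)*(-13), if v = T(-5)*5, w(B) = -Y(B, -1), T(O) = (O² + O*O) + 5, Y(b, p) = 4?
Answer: -43917718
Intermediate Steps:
T(O) = 5 + 2*O² (T(O) = (O² + O²) + 5 = 2*O² + 5 = 5 + 2*O²)
w(B) = -4 (w(B) = -1*4 = -4)
v = 275 (v = (5 + 2*(-5)²)*5 = (5 + 2*25)*5 = (5 + 50)*5 = 55*5 = 275)
((w(o) + v)²*46)*(-13) = ((-4 + 275)²*46)*(-13) = (271²*46)*(-13) = (73441*46)*(-13) = 3378286*(-13) = -43917718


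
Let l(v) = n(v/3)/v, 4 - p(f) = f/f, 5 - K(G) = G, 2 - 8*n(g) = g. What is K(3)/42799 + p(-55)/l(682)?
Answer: -525400186/7233031 ≈ -72.639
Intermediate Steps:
n(g) = 1/4 - g/8
K(G) = 5 - G
p(f) = 3 (p(f) = 4 - f/f = 4 - 1*1 = 4 - 1 = 3)
l(v) = (1/4 - v/24)/v (l(v) = (1/4 - v/(8*3))/v = (1/4 - v/24)/v)
K(3)/42799 + p(-55)/l(682) = (5 - 1*3)/42799 + 3/(((1/24)*(6 - 1*682)/682)) = (5 - 3)*(1/42799) + 3/(((1/24)*(1/682)*(6 - 682))) = 2*(1/42799) + 3/(((1/24)*(1/682)*(-676))) = 2/42799 + 3/(-169/4092) = 2/42799 + 3*(-4092/169) = 2/42799 - 12276/169 = -525400186/7233031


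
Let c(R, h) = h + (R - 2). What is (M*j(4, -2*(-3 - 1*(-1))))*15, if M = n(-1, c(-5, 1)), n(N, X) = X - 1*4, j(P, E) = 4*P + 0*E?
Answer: -2400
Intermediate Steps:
j(P, E) = 4*P (j(P, E) = 4*P + 0 = 4*P)
c(R, h) = -2 + R + h (c(R, h) = h + (-2 + R) = -2 + R + h)
n(N, X) = -4 + X (n(N, X) = X - 4 = -4 + X)
M = -10 (M = -4 + (-2 - 5 + 1) = -4 - 6 = -10)
(M*j(4, -2*(-3 - 1*(-1))))*15 = -40*4*15 = -10*16*15 = -160*15 = -2400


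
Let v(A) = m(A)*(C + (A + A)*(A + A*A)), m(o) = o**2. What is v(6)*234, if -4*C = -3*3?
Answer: 4264650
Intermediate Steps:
C = 9/4 (C = -(-3)*3/4 = -1/4*(-9) = 9/4 ≈ 2.2500)
v(A) = A**2*(9/4 + 2*A*(A + A**2)) (v(A) = A**2*(9/4 + (A + A)*(A + A*A)) = A**2*(9/4 + (2*A)*(A + A**2)) = A**2*(9/4 + 2*A*(A + A**2)))
v(6)*234 = ((1/4)*6**2*(9 + 8*6**2 + 8*6**3))*234 = ((1/4)*36*(9 + 8*36 + 8*216))*234 = ((1/4)*36*(9 + 288 + 1728))*234 = ((1/4)*36*2025)*234 = 18225*234 = 4264650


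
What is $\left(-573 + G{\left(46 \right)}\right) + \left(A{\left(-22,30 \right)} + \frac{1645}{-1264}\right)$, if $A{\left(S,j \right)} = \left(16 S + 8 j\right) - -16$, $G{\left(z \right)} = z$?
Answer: $- \frac{789117}{1264} \approx -624.3$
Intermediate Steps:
$A{\left(S,j \right)} = 16 + 8 j + 16 S$ ($A{\left(S,j \right)} = \left(8 j + 16 S\right) + 16 = 16 + 8 j + 16 S$)
$\left(-573 + G{\left(46 \right)}\right) + \left(A{\left(-22,30 \right)} + \frac{1645}{-1264}\right) = \left(-573 + 46\right) + \left(\left(16 + 8 \cdot 30 + 16 \left(-22\right)\right) + \frac{1645}{-1264}\right) = -527 + \left(\left(16 + 240 - 352\right) + 1645 \left(- \frac{1}{1264}\right)\right) = -527 - \frac{122989}{1264} = - \frac{789117}{1264}$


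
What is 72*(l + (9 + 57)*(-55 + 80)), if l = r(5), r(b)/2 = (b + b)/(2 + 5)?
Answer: 833040/7 ≈ 1.1901e+5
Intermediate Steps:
r(b) = 4*b/7 (r(b) = 2*((b + b)/(2 + 5)) = 2*((2*b)/7) = 2*((2*b)*(1/7)) = 2*(2*b/7) = 4*b/7)
l = 20/7 (l = (4/7)*5 = 20/7 ≈ 2.8571)
72*(l + (9 + 57)*(-55 + 80)) = 72*(20/7 + (9 + 57)*(-55 + 80)) = 72*(20/7 + 66*25) = 72*(20/7 + 1650) = 72*(11570/7) = 833040/7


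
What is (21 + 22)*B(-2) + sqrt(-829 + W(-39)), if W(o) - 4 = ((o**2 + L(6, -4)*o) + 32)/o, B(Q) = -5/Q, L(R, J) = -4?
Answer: 215/2 + 2*I*sqrt(330369)/39 ≈ 107.5 + 29.476*I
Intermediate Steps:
W(o) = 4 + (32 + o**2 - 4*o)/o (W(o) = 4 + ((o**2 - 4*o) + 32)/o = 4 + (32 + o**2 - 4*o)/o)
(21 + 22)*B(-2) + sqrt(-829 + W(-39)) = (21 + 22)*(-5/(-2)) + sqrt(-829 + (-39 + 32/(-39))) = 43*(-5*(-1/2)) + sqrt(-829 + (-39 + 32*(-1/39))) = 43*(5/2) + sqrt(-829 + (-39 - 32/39)) = 215/2 + sqrt(-829 - 1553/39) = 215/2 + sqrt(-33884/39) = 215/2 + 2*I*sqrt(330369)/39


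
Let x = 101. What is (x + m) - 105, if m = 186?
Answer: 182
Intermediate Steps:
(x + m) - 105 = (101 + 186) - 105 = 287 - 105 = 182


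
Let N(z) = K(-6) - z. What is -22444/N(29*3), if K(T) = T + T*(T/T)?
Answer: 22444/99 ≈ 226.71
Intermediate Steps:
K(T) = 2*T (K(T) = T + T*1 = T + T = 2*T)
N(z) = -12 - z (N(z) = 2*(-6) - z = -12 - z)
-22444/N(29*3) = -22444/(-12 - 29*3) = -22444/(-12 - 1*87) = -22444/(-12 - 87) = -22444/(-99) = -22444*(-1/99) = 22444/99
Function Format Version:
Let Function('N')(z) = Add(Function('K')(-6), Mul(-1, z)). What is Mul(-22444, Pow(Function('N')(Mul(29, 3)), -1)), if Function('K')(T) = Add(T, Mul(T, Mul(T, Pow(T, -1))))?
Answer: Rational(22444, 99) ≈ 226.71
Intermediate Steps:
Function('K')(T) = Mul(2, T) (Function('K')(T) = Add(T, Mul(T, 1)) = Add(T, T) = Mul(2, T))
Function('N')(z) = Add(-12, Mul(-1, z)) (Function('N')(z) = Add(Mul(2, -6), Mul(-1, z)) = Add(-12, Mul(-1, z)))
Mul(-22444, Pow(Function('N')(Mul(29, 3)), -1)) = Mul(-22444, Pow(Add(-12, Mul(-1, Mul(29, 3))), -1)) = Mul(-22444, Pow(Add(-12, Mul(-1, 87)), -1)) = Mul(-22444, Pow(Add(-12, -87), -1)) = Mul(-22444, Pow(-99, -1)) = Mul(-22444, Rational(-1, 99)) = Rational(22444, 99)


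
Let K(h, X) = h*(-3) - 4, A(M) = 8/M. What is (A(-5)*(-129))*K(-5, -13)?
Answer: 11352/5 ≈ 2270.4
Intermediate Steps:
K(h, X) = -4 - 3*h (K(h, X) = -3*h - 4 = -4 - 3*h)
(A(-5)*(-129))*K(-5, -13) = ((8/(-5))*(-129))*(-4 - 3*(-5)) = ((8*(-1/5))*(-129))*(-4 + 15) = -8/5*(-129)*11 = (1032/5)*11 = 11352/5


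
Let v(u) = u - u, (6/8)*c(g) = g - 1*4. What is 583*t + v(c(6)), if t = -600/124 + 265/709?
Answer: -57212705/21979 ≈ -2603.1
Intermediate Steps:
c(g) = -16/3 + 4*g/3 (c(g) = 4*(g - 1*4)/3 = 4*(g - 4)/3 = 4*(-4 + g)/3 = -16/3 + 4*g/3)
v(u) = 0
t = -98135/21979 (t = -600*1/124 + 265*(1/709) = -150/31 + 265/709 = -98135/21979 ≈ -4.4649)
583*t + v(c(6)) = 583*(-98135/21979) + 0 = -57212705/21979 + 0 = -57212705/21979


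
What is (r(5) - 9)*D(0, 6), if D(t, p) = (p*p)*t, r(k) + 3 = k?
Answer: 0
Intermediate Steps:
r(k) = -3 + k
D(t, p) = t*p² (D(t, p) = p²*t = t*p²)
(r(5) - 9)*D(0, 6) = ((-3 + 5) - 9)*(0*6²) = (2 - 9)*(0*36) = -7*0 = 0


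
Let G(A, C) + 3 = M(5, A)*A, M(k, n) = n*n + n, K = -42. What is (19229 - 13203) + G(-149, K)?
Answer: -3279725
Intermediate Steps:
M(k, n) = n + n² (M(k, n) = n² + n = n + n²)
G(A, C) = -3 + A²*(1 + A) (G(A, C) = -3 + (A*(1 + A))*A = -3 + A²*(1 + A))
(19229 - 13203) + G(-149, K) = (19229 - 13203) + (-3 + (-149)²*(1 - 149)) = 6026 + (-3 + 22201*(-148)) = 6026 + (-3 - 3285748) = 6026 - 3285751 = -3279725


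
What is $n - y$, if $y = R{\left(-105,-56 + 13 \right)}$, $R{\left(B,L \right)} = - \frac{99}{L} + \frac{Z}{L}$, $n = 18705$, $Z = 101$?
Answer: $\frac{804317}{43} \approx 18705.0$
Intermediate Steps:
$R{\left(B,L \right)} = \frac{2}{L}$ ($R{\left(B,L \right)} = - \frac{99}{L} + \frac{101}{L} = \frac{2}{L}$)
$y = - \frac{2}{43}$ ($y = \frac{2}{-56 + 13} = \frac{2}{-43} = 2 \left(- \frac{1}{43}\right) = - \frac{2}{43} \approx -0.046512$)
$n - y = 18705 - - \frac{2}{43} = 18705 + \frac{2}{43} = \frac{804317}{43}$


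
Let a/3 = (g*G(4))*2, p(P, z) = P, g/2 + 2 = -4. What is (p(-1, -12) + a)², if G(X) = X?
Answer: 83521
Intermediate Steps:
g = -12 (g = -4 + 2*(-4) = -4 - 8 = -12)
a = -288 (a = 3*(-12*4*2) = 3*(-48*2) = 3*(-96) = -288)
(p(-1, -12) + a)² = (-1 - 288)² = (-289)² = 83521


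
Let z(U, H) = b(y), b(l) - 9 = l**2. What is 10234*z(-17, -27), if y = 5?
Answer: 347956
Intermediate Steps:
b(l) = 9 + l**2
z(U, H) = 34 (z(U, H) = 9 + 5**2 = 9 + 25 = 34)
10234*z(-17, -27) = 10234*34 = 347956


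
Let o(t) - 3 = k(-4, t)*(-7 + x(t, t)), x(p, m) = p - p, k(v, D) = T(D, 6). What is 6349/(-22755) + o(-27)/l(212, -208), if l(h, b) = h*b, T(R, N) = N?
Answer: -21467543/77184960 ≈ -0.27813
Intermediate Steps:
k(v, D) = 6
x(p, m) = 0
l(h, b) = b*h
o(t) = -39 (o(t) = 3 + 6*(-7 + 0) = 3 + 6*(-7) = 3 - 42 = -39)
6349/(-22755) + o(-27)/l(212, -208) = 6349/(-22755) - 39/((-208*212)) = 6349*(-1/22755) - 39/(-44096) = -6349/22755 - 39*(-1/44096) = -6349/22755 + 3/3392 = -21467543/77184960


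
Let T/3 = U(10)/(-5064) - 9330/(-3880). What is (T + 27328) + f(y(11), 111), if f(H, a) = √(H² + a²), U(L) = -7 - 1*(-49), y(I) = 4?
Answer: 559469314/20467 + 13*√73 ≈ 27446.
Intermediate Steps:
U(L) = 42 (U(L) = -7 + 49 = 42)
T = 147138/20467 (T = 3*(42/(-5064) - 9330/(-3880)) = 3*(42*(-1/5064) - 9330*(-1/3880)) = 3*(-7/844 + 933/388) = 3*(49046/20467) = 147138/20467 ≈ 7.1890)
(T + 27328) + f(y(11), 111) = (147138/20467 + 27328) + √(4² + 111²) = 559469314/20467 + √(16 + 12321) = 559469314/20467 + √12337 = 559469314/20467 + 13*√73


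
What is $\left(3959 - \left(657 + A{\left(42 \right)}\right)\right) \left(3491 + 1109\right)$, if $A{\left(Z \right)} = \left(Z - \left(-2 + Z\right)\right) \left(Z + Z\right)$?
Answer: $14416400$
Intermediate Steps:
$A{\left(Z \right)} = 4 Z$ ($A{\left(Z \right)} = 2 \cdot 2 Z = 4 Z$)
$\left(3959 - \left(657 + A{\left(42 \right)}\right)\right) \left(3491 + 1109\right) = \left(3959 - \left(657 + 4 \cdot 42\right)\right) \left(3491 + 1109\right) = \left(3959 - 825\right) 4600 = 3134 \cdot 4600 = 14416400$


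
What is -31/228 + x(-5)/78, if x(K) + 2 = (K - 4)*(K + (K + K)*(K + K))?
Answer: -32969/2964 ≈ -11.123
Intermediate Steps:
x(K) = -2 + (-4 + K)*(K + 4*K²) (x(K) = -2 + (K - 4)*(K + (K + K)*(K + K)) = -2 + (-4 + K)*(K + (2*K)*(2*K)) = -2 + (-4 + K)*(K + 4*K²))
-31/228 + x(-5)/78 = -31/228 + (-2 - 15*(-5)² - 4*(-5) + 4*(-5)³)/78 = -31*1/228 + (-2 - 15*25 + 20 + 4*(-125))*(1/78) = -31/228 + (-2 - 375 + 20 - 500)*(1/78) = -31/228 - 857*1/78 = -31/228 - 857/78 = -32969/2964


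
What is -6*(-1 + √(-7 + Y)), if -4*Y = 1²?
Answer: 6 - 3*I*√29 ≈ 6.0 - 16.155*I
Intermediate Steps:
Y = -¼ (Y = -¼*1² = -¼*1 = -¼ ≈ -0.25000)
-6*(-1 + √(-7 + Y)) = -6*(-1 + √(-7 - ¼)) = -6*(-1 + √(-29/4)) = -6*(-1 + I*√29/2) = 6 - 3*I*√29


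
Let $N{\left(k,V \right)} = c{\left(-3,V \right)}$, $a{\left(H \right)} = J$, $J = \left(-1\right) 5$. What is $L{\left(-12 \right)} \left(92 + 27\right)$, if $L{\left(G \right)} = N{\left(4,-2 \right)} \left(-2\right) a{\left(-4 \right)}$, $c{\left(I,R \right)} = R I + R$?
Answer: $4760$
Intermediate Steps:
$c{\left(I,R \right)} = R + I R$ ($c{\left(I,R \right)} = I R + R = R + I R$)
$J = -5$
$a{\left(H \right)} = -5$
$N{\left(k,V \right)} = - 2 V$ ($N{\left(k,V \right)} = V \left(1 - 3\right) = V \left(-2\right) = - 2 V$)
$L{\left(G \right)} = 40$ ($L{\left(G \right)} = \left(-2\right) \left(-2\right) \left(-2\right) \left(-5\right) = 4 \left(-2\right) \left(-5\right) = \left(-8\right) \left(-5\right) = 40$)
$L{\left(-12 \right)} \left(92 + 27\right) = 40 \left(92 + 27\right) = 40 \cdot 119 = 4760$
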